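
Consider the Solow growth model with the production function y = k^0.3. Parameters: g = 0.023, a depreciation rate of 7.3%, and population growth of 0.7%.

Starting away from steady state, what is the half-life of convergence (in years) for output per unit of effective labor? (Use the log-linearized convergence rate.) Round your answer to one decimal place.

Near the steady state the convergence rate is λ = (1 − α)(n + g + δ).
λ = (1 − 0.3) × 0.103 = 0.7 × 0.103 = 0.0721
Half-life = ln 2 / λ = 0.6931 / 0.0721 ≈ 9.61 years

half-life ≈ 9.6 years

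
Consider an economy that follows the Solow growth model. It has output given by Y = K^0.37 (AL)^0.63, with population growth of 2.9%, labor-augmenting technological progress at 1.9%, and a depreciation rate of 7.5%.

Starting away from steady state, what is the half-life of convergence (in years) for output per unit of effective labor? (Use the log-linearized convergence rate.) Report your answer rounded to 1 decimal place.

about 8.9 years

Near the steady state the convergence rate is λ = (1 − α)(n + g + δ).
λ = (1 − 0.37) × 0.123 = 0.63 × 0.123 = 0.07749
Half-life = ln 2 / λ = 0.6931 / 0.07749 ≈ 8.94 years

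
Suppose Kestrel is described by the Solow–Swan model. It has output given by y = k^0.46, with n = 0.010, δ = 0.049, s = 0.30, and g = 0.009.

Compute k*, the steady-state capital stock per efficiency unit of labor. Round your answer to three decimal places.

In steady state, investment equals break-even investment: s·k^α = (n + g + δ)·k.
Dividing both sides by k: k^(1−α) = s / (n + g + δ).
k^0.54 = 0.30 / (0.010 + 0.009 + 0.049) = 0.30 / 0.068 = 4.4118
k* = 4.4118^(1/0.54) ≈ 15.6219

k* ≈ 15.622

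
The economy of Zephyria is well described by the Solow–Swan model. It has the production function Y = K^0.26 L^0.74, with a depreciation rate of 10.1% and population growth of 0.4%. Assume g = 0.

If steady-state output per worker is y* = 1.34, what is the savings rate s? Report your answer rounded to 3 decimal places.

In steady state, investment equals break-even investment: s·k^α = (n + δ)·k.
Since y* = [s/(n + δ)]^(α/(1−α)), we have s/(n + δ) = (y*)^((1−α)/α) = 1.34^2.8462 = 2.3002.
Therefore s = 2.3002 × (n + δ) = 2.3002 × 0.105 = 0.2415.

s ≈ 0.242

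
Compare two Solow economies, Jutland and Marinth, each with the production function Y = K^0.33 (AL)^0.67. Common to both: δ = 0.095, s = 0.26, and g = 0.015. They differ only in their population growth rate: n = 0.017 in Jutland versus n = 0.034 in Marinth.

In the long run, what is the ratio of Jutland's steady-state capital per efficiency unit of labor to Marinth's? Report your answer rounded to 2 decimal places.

Steady-state k* = [s/(n + g + δ)]^(1/(1−α)), so the ratio is [ (s_J/(n + g + δ)_J) / (s_M/(n + g + δ)_M) ]^1.4925.
s_J/(n + g + δ)_J = 0.26/0.127 = 2.0472; s_M/(n + g + δ)_M = 0.26/0.144 = 1.8056.
Ratio = (2.0472/1.8056)^1.4925 = 1.1338^1.4925 ≈ 1.2061

k*_J / k*_M ≈ 1.21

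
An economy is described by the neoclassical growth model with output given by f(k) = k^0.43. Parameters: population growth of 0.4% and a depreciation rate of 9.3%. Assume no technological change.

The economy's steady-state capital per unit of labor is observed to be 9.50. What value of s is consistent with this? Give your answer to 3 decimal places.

s ≈ 0.350

Steady state requires s·f(k) = (n + δ)·k, i.e. s·k^α = (n + δ)·k.
So s / (n + δ) = (k*)^(1−α) = 9.50^0.57 = 3.6083.
Therefore s = 3.6083 × (n + δ) = 3.6083 × 0.097 = 0.3500.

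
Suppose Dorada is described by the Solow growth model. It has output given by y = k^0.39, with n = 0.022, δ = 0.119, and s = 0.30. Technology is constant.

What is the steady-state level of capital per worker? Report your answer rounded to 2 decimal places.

k* = 3.45

At the steady state, Δk = 0, so s·k^α = (n + δ)·k.
Rearranging, k^(1−α) = s / (n + δ).
k^0.61 = 0.30 / (0.022 + 0.119) = 0.30 / 0.141 = 2.1277
k* = 2.1277^(1/0.61) ≈ 3.4479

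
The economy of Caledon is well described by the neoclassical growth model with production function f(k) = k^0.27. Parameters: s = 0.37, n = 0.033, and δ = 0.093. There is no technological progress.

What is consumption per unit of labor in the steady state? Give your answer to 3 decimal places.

c* ≈ 0.938

At the steady state, Δk = 0, so s·k^α = (n + δ)·k.
Rearranging, k^(1−α) = s / (n + δ).
k^0.73 = 0.37 / (0.033 + 0.093) = 0.37 / 0.126 = 2.9365
k* = 2.9365^(1/0.73) ≈ 4.3738
y* = (k*)^α = 4.3738^0.27 ≈ 1.4895
c* = (1 − s)·y* = (1 − 0.37) × 1.4895 ≈ 0.9384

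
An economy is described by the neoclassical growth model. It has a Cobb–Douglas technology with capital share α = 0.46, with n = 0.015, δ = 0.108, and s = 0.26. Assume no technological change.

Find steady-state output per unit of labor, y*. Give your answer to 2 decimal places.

y* = 1.89

At the steady state, Δk = 0, so s·k^α = (n + δ)·k.
Dividing both sides by k: k^(1−α) = s / (n + δ).
k^0.54 = 0.26 / (0.015 + 0.108) = 0.26 / 0.123 = 2.1138
k* = 2.1138^(1/0.54) ≈ 3.9992
y* = (k*)^α = 3.9992^0.46 ≈ 1.8919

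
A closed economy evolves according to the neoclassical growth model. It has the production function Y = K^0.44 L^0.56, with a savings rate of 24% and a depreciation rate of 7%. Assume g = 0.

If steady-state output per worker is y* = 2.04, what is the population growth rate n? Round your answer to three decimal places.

At the steady state, Δk = 0, so s·k^α = (n + δ)·k.
Since y* = [s/(n + δ)]^(α/(1−α)), we have s/(n + δ) = (y*)^((1−α)/α) = 2.04^1.2727 = 2.4778.
Therefore n + δ = s / 2.4778 = 0.24 / 2.4778 = 0.0969, so n = 0.0969 − 0.070 = 0.0269.

n ≈ 0.027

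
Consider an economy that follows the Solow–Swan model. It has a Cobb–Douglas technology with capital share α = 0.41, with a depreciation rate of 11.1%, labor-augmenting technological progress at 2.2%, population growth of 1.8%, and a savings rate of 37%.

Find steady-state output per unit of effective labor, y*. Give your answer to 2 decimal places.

In steady state, investment equals break-even investment: s·k^α = (n + g + δ)·k.
Rearranging, k^(1−α) = s / (n + g + δ).
k^0.59 = 0.37 / (0.018 + 0.022 + 0.111) = 0.37 / 0.151 = 2.4503
k* = 2.4503^(1/0.59) ≈ 4.5677
y* = (k*)^α = 4.5677^0.41 ≈ 1.8641

y* ≈ 1.86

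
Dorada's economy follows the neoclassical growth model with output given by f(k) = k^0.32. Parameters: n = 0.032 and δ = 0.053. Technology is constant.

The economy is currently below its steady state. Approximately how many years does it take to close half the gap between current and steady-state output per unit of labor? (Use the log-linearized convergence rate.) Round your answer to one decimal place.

t_½ ≈ 12.0 years

Near the steady state the convergence rate is λ = (1 − α)(n + δ).
λ = (1 − 0.32) × 0.085 = 0.68 × 0.085 = 0.0578
Half-life = ln 2 / λ = 0.6931 / 0.0578 ≈ 11.99 years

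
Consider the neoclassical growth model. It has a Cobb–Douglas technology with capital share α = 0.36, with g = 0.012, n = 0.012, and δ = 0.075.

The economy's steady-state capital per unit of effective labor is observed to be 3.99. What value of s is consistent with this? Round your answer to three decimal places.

At the steady state, Δk = 0, so s·k^α = (n + g + δ)·k.
So s / (n + g + δ) = (k*)^(1−α) = 3.99^0.64 = 2.4245.
Therefore s = 2.4245 × (n + g + δ) = 2.4245 × 0.099 = 0.2400.

s ≈ 0.240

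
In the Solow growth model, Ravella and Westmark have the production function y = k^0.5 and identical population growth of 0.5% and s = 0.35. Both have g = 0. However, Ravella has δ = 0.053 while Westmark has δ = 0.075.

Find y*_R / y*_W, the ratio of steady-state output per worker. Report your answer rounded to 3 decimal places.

Steady-state y* = [s/(n + δ)]^(α/(1−α)), so the ratio is [ (s_R/(n + δ)_R) / (s_W/(n + δ)_W) ]^1.
s_R/(n + δ)_R = 0.35/0.058 = 6.0345; s_W/(n + δ)_W = 0.35/0.080 = 4.3750.
Ratio = (6.0345/4.3750)^1 = 1.3793^1 ≈ 1.3793

ratio ≈ 1.379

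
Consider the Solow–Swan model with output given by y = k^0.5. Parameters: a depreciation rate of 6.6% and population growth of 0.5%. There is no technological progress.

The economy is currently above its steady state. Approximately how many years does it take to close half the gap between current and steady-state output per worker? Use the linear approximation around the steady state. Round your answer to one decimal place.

t_½ ≈ 19.5 years

Near the steady state the convergence rate is λ = (1 − α)(n + δ).
λ = (1 − 0.5) × 0.071 = 0.5 × 0.071 = 0.0355
Half-life = ln 2 / λ = 0.6931 / 0.0355 ≈ 19.52 years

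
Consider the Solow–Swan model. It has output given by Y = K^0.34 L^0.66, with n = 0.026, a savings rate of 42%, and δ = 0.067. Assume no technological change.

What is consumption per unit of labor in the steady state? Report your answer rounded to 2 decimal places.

c* = 1.26

At the steady state, Δk = 0, so s·k^α = (n + δ)·k.
Rearranging, k^(1−α) = s / (n + δ).
k^0.66 = 0.42 / (0.026 + 0.067) = 0.42 / 0.093 = 4.5161
k* = 4.5161^(1/0.66) ≈ 9.8190
y* = (k*)^α = 9.8190^0.34 ≈ 2.1742
c* = (1 − s)·y* = (1 − 0.42) × 2.1742 ≈ 1.2610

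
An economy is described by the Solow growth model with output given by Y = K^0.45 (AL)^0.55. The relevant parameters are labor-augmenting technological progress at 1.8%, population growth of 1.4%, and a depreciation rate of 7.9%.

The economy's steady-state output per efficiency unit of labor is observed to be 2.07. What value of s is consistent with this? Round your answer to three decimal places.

At the steady state, Δk = 0, so s·k^α = (n + g + δ)·k.
Since y* = [s/(n + g + δ)]^(α/(1−α)), we have s/(n + g + δ) = (y*)^((1−α)/α) = 2.07^1.2222 = 2.4332.
Therefore s = 2.4332 × (n + g + δ) = 2.4332 × 0.111 = 0.2701.

s ≈ 0.270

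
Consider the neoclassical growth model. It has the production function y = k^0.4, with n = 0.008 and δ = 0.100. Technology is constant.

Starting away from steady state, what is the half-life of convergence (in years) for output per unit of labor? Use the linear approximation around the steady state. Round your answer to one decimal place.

t_½ ≈ 10.7 years

Near the steady state the convergence rate is λ = (1 − α)(n + δ).
λ = (1 − 0.4) × 0.108 = 0.6 × 0.108 = 0.0648
Half-life = ln 2 / λ = 0.6931 / 0.0648 ≈ 10.70 years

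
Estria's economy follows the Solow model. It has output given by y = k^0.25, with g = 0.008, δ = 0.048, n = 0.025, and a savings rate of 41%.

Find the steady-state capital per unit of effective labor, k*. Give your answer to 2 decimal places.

Steady state requires s·f(k) = (n + g + δ)·k, i.e. s·k^α = (n + g + δ)·k.
Rearranging, k^(1−α) = s / (n + g + δ).
k^0.75 = 0.41 / (0.025 + 0.008 + 0.048) = 0.41 / 0.081 = 5.0617
k* = 5.0617^(1/0.75) ≈ 8.6908

k* ≈ 8.69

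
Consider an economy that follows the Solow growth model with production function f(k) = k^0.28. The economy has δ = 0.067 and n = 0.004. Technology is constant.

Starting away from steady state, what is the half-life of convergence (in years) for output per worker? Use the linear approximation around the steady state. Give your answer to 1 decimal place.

Near the steady state the convergence rate is λ = (1 − α)(n + δ).
λ = (1 − 0.28) × 0.071 = 0.72 × 0.071 = 0.05112
Half-life = ln 2 / λ = 0.6931 / 0.05112 ≈ 13.56 years

t_½ ≈ 13.6 years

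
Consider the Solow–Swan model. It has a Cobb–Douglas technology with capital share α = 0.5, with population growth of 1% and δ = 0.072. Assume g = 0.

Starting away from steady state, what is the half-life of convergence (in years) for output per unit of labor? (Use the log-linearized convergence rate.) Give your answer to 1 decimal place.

about 16.9 years

Near the steady state the convergence rate is λ = (1 − α)(n + δ).
λ = (1 − 0.5) × 0.082 = 0.5 × 0.082 = 0.0410
Half-life = ln 2 / λ = 0.6931 / 0.0410 ≈ 16.90 years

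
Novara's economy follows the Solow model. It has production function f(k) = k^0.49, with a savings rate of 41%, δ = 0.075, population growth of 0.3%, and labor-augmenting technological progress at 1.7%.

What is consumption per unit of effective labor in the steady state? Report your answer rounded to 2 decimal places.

At the steady state, Δk = 0, so s·k^α = (n + g + δ)·k.
Dividing both sides by k: k^(1−α) = s / (n + g + δ).
k^0.51 = 0.41 / (0.003 + 0.017 + 0.075) = 0.41 / 0.095 = 4.3158
k* = 4.3158^(1/0.51) ≈ 17.5881
y* = (k*)^α = 17.5881^0.49 ≈ 4.0753
c* = (1 − s)·y* = (1 − 0.41) × 4.0753 ≈ 2.4044

c* = 2.40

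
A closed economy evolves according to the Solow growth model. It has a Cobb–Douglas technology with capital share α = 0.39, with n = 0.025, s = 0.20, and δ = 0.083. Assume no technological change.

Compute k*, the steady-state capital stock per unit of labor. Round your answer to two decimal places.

k* ≈ 2.75

At the steady state, Δk = 0, so s·k^α = (n + δ)·k.
Rearranging, k^(1−α) = s / (n + δ).
k^0.61 = 0.20 / (0.025 + 0.083) = 0.20 / 0.108 = 1.8519
k* = 1.8519^(1/0.61) ≈ 2.7461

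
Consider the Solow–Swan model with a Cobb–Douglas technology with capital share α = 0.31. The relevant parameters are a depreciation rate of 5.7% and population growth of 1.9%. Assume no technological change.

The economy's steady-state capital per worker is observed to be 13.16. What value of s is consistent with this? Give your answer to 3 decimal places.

In steady state, investment equals break-even investment: s·k^α = (n + δ)·k.
So s / (n + δ) = (k*)^(1−α) = 13.16^0.69 = 5.9195.
Therefore s = 5.9195 × (n + δ) = 5.9195 × 0.076 = 0.4499.

s ≈ 0.450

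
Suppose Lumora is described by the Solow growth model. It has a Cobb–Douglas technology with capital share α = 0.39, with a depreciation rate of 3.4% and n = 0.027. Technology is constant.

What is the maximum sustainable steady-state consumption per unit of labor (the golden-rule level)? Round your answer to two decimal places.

c_gold ≈ 2.00

At the golden rule, f'(k) = n + δ, so α·k^(α−1) = n + δ and k_gold = (α/(n + δ))^(1/(1−α)).
k_gold = (0.39/0.061)^(1/0.61) = 6.3934^1.6393 ≈ 20.9332
c_gold = f(k_gold) − (n + δ)·k_gold = 3.2744 − 0.061×20.9332 ≈ 1.9975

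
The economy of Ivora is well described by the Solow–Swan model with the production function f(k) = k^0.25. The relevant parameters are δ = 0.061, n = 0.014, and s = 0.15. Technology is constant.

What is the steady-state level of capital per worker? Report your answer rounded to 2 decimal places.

k* = 2.52

In steady state, investment equals break-even investment: s·k^α = (n + δ)·k.
Dividing both sides by k: k^(1−α) = s / (n + δ).
k^0.75 = 0.15 / (0.014 + 0.061) = 0.15 / 0.075 = 2.0000
k* = 2.0000^(1/0.75) ≈ 2.5198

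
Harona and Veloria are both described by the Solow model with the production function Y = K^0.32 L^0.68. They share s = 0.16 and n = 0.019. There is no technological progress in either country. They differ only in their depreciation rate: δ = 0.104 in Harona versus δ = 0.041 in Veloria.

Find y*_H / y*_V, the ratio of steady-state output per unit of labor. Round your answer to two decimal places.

ratio ≈ 0.71

Steady-state y* = [s/(n + δ)]^(α/(1−α)), so the ratio is [ (s_H/(n + δ)_H) / (s_V/(n + δ)_V) ]^0.4706.
s_H/(n + δ)_H = 0.16/0.123 = 1.3008; s_V/(n + δ)_V = 0.16/0.060 = 2.6667.
Ratio = (1.3008/2.6667)^0.4706 = 0.4878^0.4706 ≈ 0.7133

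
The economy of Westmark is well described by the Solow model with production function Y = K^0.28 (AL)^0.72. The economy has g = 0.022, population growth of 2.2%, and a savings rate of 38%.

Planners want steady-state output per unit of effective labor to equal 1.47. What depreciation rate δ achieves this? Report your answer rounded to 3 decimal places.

At the steady state, Δk = 0, so s·k^α = (n + g + δ)·k.
Since y* = [s/(n + g + δ)]^(α/(1−α)), we have s/(n + g + δ) = (y*)^((1−α)/α) = 1.47^2.5714 = 2.6930.
Therefore n + g + δ = s / 2.6930 = 0.38 / 2.6930 = 0.1411, so δ = 0.1411 − 0.044 = 0.0971.

δ ≈ 0.097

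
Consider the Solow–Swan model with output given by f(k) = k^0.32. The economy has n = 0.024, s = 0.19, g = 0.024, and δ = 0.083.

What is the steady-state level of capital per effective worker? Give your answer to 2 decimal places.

k* ≈ 1.73

In steady state, investment equals break-even investment: s·k^α = (n + g + δ)·k.
Dividing both sides by k: k^(1−α) = s / (n + g + δ).
k^0.68 = 0.19 / (0.024 + 0.024 + 0.083) = 0.19 / 0.131 = 1.4504
k* = 1.4504^(1/0.68) ≈ 1.7278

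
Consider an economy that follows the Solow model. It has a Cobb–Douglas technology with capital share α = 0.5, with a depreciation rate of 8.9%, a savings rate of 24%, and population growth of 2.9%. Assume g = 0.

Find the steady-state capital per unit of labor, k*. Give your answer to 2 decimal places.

k* ≈ 4.14

At the steady state, Δk = 0, so s·k^α = (n + δ)·k.
Dividing both sides by k: k^(1−α) = s / (n + δ).
k^0.5 = 0.24 / (0.029 + 0.089) = 0.24 / 0.118 = 2.0339
k* = 2.0339^(1/0.5) ≈ 4.1367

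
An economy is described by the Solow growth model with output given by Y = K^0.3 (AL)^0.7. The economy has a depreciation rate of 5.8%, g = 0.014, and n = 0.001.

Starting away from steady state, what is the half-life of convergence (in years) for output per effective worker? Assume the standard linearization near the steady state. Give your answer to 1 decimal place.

Near the steady state the convergence rate is λ = (1 − α)(n + g + δ).
λ = (1 − 0.3) × 0.073 = 0.7 × 0.073 = 0.0511
Half-life = ln 2 / λ = 0.6931 / 0.0511 ≈ 13.56 years

t_½ ≈ 13.6 years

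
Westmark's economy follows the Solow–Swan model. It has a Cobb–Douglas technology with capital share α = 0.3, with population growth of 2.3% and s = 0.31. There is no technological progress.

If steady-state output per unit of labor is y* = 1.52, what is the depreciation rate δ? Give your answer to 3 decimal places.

Steady state requires s·f(k) = (n + δ)·k, i.e. s·k^α = (n + δ)·k.
Since y* = [s/(n + δ)]^(α/(1−α)), we have s/(n + δ) = (y*)^((1−α)/α) = 1.52^2.3333 = 2.6564.
Therefore n + δ = s / 2.6564 = 0.31 / 2.6564 = 0.1167, so δ = 0.1167 − 0.023 = 0.0937.

δ ≈ 0.094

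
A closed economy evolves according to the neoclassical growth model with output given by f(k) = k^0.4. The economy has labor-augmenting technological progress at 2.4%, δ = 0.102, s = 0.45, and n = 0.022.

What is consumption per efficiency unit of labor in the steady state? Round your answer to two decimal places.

c* ≈ 1.15

Steady state requires s·f(k) = (n + g + δ)·k, i.e. s·k^α = (n + g + δ)·k.
Rearranging, k^(1−α) = s / (n + g + δ).
k^0.6 = 0.45 / (0.022 + 0.024 + 0.102) = 0.45 / 0.148 = 3.0405
k* = 3.0405^(1/0.6) ≈ 6.3813
y* = (k*)^α = 6.3813^0.4 ≈ 2.0988
c* = (1 − s)·y* = (1 − 0.45) × 2.0988 ≈ 1.1543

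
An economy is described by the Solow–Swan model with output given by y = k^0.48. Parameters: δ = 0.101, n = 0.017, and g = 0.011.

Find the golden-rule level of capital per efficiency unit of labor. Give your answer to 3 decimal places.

k_gold ≈ 12.514

The golden rule sets f'(k) = n + g + δ, i.e. α·k^(α−1) = n + g + δ.
So k^(1−α) = α / (n + g + δ) = 0.48 / 0.129 = 3.7209.
k_gold = 3.7209^(1/0.52) ≈ 12.5141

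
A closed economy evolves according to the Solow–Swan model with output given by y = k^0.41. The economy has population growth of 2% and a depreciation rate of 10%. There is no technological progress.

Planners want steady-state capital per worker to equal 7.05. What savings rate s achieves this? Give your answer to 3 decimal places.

s ≈ 0.380

Steady state requires s·f(k) = (n + δ)·k, i.e. s·k^α = (n + δ)·k.
So s / (n + δ) = (k*)^(1−α) = 7.05^0.59 = 3.1654.
Therefore s = 3.1654 × (n + δ) = 3.1654 × 0.120 = 0.3798.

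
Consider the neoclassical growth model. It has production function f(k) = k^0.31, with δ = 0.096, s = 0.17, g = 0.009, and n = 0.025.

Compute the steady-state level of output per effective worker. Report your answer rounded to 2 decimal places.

At the steady state, Δk = 0, so s·k^α = (n + g + δ)·k.
Rearranging, k^(1−α) = s / (n + g + δ).
k^0.69 = 0.17 / (0.025 + 0.009 + 0.096) = 0.17 / 0.130 = 1.3077
k* = 1.3077^(1/0.69) ≈ 1.4752
y* = (k*)^α = 1.4752^0.31 ≈ 1.1281

y* ≈ 1.13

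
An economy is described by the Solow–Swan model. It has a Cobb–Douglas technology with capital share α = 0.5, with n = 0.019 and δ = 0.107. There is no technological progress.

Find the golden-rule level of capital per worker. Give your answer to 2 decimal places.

The golden rule sets f'(k) = n + δ, i.e. α·k^(α−1) = n + δ.
So k^(1−α) = α / (n + δ) = 0.5 / 0.126 = 3.9683.
k_gold = 3.9683^(1/0.5) ≈ 15.7474

k_gold ≈ 15.75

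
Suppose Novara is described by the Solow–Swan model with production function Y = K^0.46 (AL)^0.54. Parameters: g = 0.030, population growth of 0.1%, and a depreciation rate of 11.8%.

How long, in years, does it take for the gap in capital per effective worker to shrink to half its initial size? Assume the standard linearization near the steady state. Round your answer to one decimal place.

Near the steady state the convergence rate is λ = (1 − α)(n + g + δ).
λ = (1 − 0.46) × 0.149 = 0.54 × 0.149 = 0.08046
Half-life = ln 2 / λ = 0.6931 / 0.08046 ≈ 8.61 years

half-life ≈ 8.6 years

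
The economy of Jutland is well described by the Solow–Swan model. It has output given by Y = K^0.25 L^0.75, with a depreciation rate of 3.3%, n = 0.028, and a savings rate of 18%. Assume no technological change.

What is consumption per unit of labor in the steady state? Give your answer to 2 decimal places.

At the steady state, Δk = 0, so s·k^α = (n + δ)·k.
Rearranging, k^(1−α) = s / (n + δ).
k^0.75 = 0.18 / (0.028 + 0.033) = 0.18 / 0.061 = 2.9508
k* = 2.9508^(1/0.75) ≈ 4.2324
y* = (k*)^α = 4.2324^0.25 ≈ 1.4343
c* = (1 − s)·y* = (1 − 0.18) × 1.4343 ≈ 1.1761

c* ≈ 1.18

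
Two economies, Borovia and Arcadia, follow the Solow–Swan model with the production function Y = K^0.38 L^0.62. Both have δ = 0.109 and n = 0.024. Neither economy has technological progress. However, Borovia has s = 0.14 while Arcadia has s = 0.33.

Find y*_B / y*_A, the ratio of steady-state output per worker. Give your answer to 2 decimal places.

y*_B / y*_A ≈ 0.59

Steady-state y* = [s/(n + δ)]^(α/(1−α)), so the ratio is [ (s_B/(n + δ)_B) / (s_A/(n + δ)_A) ]^0.6129.
s_B/(n + δ)_B = 0.14/0.133 = 1.0526; s_A/(n + δ)_A = 0.33/0.133 = 2.4812.
Ratio = (1.0526/2.4812)^0.6129 = 0.4242^0.6129 ≈ 0.5912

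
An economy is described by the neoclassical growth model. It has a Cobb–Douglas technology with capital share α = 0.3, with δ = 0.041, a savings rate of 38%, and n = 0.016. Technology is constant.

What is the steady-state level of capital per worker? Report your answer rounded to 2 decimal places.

In steady state, investment equals break-even investment: s·k^α = (n + δ)·k.
Dividing both sides by k: k^(1−α) = s / (n + δ).
k^0.7 = 0.38 / (0.016 + 0.041) = 0.38 / 0.057 = 6.6667
k* = 6.6667^(1/0.7) ≈ 15.0320

k* = 15.03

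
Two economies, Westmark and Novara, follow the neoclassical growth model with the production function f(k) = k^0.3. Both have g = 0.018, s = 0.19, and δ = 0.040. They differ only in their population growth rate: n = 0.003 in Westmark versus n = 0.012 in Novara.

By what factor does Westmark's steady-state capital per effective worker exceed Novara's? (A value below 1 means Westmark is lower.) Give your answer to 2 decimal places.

ratio ≈ 1.22

Steady-state k* = [s/(n + g + δ)]^(1/(1−α)), so the ratio is [ (s_W/(n + g + δ)_W) / (s_N/(n + g + δ)_N) ]^1.4286.
s_W/(n + g + δ)_W = 0.19/0.061 = 3.1148; s_N/(n + g + δ)_N = 0.19/0.070 = 2.7143.
Ratio = (3.1148/2.7143)^1.4286 = 1.1476^1.4286 ≈ 1.2174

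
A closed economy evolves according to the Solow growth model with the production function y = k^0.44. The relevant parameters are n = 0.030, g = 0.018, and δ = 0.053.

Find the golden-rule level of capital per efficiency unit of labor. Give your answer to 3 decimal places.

k_gold ≈ 13.845

The golden rule sets f'(k) = n + g + δ, i.e. α·k^(α−1) = n + g + δ.
So k^(1−α) = α / (n + g + δ) = 0.44 / 0.101 = 4.3564.
k_gold = 4.3564^(1/0.56) ≈ 13.8452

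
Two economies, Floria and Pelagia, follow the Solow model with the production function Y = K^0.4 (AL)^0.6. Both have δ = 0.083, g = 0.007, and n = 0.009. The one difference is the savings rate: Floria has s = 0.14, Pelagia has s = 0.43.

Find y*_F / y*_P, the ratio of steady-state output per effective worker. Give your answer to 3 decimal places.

Steady-state y* = [s/(n + g + δ)]^(α/(1−α)), so the ratio is [ (s_F/(n + g + δ)_F) / (s_P/(n + g + δ)_P) ]^0.6667.
s_F/(n + g + δ)_F = 0.14/0.099 = 1.4141; s_P/(n + g + δ)_P = 0.43/0.099 = 4.3434.
Ratio = (1.4141/4.3434)^0.6667 = 0.3256^0.6667 ≈ 0.4733

y*_F / y*_P ≈ 0.473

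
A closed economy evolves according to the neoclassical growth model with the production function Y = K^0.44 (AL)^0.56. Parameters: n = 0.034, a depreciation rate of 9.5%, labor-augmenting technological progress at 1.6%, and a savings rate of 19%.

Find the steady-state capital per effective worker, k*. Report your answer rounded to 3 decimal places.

In steady state, investment equals break-even investment: s·k^α = (n + g + δ)·k.
Dividing both sides by k: k^(1−α) = s / (n + g + δ).
k^0.56 = 0.19 / (0.034 + 0.016 + 0.095) = 0.19 / 0.145 = 1.3103
k* = 1.3103^(1/0.56) ≈ 1.6203

k* ≈ 1.620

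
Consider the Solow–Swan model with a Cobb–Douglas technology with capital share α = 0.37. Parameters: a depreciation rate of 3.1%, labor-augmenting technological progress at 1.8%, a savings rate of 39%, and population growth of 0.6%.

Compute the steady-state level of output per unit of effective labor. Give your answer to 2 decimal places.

y* ≈ 3.16

At the steady state, Δk = 0, so s·k^α = (n + g + δ)·k.
Rearranging, k^(1−α) = s / (n + g + δ).
k^0.63 = 0.39 / (0.006 + 0.018 + 0.031) = 0.39 / 0.055 = 7.0909
k* = 7.0909^(1/0.63) ≈ 22.4037
y* = (k*)^α = 22.4037^0.37 ≈ 3.1595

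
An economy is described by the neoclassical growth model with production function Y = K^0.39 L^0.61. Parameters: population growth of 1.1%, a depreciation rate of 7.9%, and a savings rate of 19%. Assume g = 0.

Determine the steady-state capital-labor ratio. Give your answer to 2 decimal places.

k* = 3.40

Steady state requires s·f(k) = (n + δ)·k, i.e. s·k^α = (n + δ)·k.
Rearranging, k^(1−α) = s / (n + δ).
k^0.61 = 0.19 / (0.011 + 0.079) = 0.19 / 0.090 = 2.1111
k* = 2.1111^(1/0.61) ≈ 3.4039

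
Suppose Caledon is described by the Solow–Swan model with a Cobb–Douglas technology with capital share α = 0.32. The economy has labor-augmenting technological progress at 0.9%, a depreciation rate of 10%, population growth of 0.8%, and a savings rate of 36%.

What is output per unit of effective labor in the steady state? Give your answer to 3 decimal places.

y* ≈ 1.697

At the steady state, Δk = 0, so s·k^α = (n + g + δ)·k.
Dividing both sides by k: k^(1−α) = s / (n + g + δ).
k^0.68 = 0.36 / (0.008 + 0.009 + 0.100) = 0.36 / 0.117 = 3.0769
k* = 3.0769^(1/0.68) ≈ 5.2217
y* = (k*)^α = 5.2217^0.32 ≈ 1.6971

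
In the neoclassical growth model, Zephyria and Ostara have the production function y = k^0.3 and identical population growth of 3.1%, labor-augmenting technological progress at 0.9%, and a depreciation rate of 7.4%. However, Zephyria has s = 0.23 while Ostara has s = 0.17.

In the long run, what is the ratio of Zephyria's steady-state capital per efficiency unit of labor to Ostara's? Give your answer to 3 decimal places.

Steady-state k* = [s/(n + g + δ)]^(1/(1−α)), so the ratio is [ (s_Z/(n + g + δ)_Z) / (s_O/(n + g + δ)_O) ]^1.4286.
s_Z/(n + g + δ)_Z = 0.23/0.114 = 2.0175; s_O/(n + g + δ)_O = 0.17/0.114 = 1.4912.
Ratio = (2.0175/1.4912)^1.4286 = 1.3529^1.4286 ≈ 1.5400

k*_Z / k*_O ≈ 1.540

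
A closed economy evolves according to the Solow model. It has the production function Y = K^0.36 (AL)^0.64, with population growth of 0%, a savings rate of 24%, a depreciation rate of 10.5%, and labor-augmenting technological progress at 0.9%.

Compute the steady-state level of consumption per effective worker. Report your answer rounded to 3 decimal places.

c* = 1.155

At the steady state, Δk = 0, so s·k^α = (n + g + δ)·k.
Rearranging, k^(1−α) = s / (n + g + δ).
k^0.64 = 0.24 / (0.000 + 0.009 + 0.105) = 0.24 / 0.114 = 2.1053
k* = 2.1053^(1/0.64) ≈ 3.2002
y* = (k*)^α = 3.2002^0.36 ≈ 1.5201
c* = (1 − s)·y* = (1 − 0.24) × 1.5201 ≈ 1.1553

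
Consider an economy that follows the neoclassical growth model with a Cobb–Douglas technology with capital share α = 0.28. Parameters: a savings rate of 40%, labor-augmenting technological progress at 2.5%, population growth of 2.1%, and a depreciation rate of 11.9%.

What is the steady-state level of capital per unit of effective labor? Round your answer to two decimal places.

Steady state requires s·f(k) = (n + g + δ)·k, i.e. s·k^α = (n + g + δ)·k.
Dividing both sides by k: k^(1−α) = s / (n + g + δ).
k^0.72 = 0.40 / (0.021 + 0.025 + 0.119) = 0.40 / 0.165 = 2.4242
k* = 2.4242^(1/0.72) ≈ 3.4208

k* = 3.42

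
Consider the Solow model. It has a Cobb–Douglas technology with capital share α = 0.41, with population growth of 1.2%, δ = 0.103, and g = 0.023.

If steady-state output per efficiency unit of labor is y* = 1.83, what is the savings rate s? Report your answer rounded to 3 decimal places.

s ≈ 0.329

In steady state, investment equals break-even investment: s·k^α = (n + g + δ)·k.
Since y* = [s/(n + g + δ)]^(α/(1−α)), we have s/(n + g + δ) = (y*)^((1−α)/α) = 1.83^1.439 = 2.3860.
Therefore s = 2.3860 × (n + g + δ) = 2.3860 × 0.138 = 0.3293.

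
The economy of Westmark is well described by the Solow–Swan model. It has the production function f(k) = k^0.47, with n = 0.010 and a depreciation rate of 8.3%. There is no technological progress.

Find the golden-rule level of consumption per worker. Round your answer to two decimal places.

At the golden rule, f'(k) = n + δ, so α·k^(α−1) = n + δ and k_gold = (α/(n + δ))^(1/(1−α)).
k_gold = (0.47/0.093)^(1/0.53) = 5.0538^1.8868 ≈ 21.2611
c_gold = f(k_gold) − (n + δ)·k_gold = 4.2069 − 0.093×21.2611 ≈ 2.2296

c_gold ≈ 2.23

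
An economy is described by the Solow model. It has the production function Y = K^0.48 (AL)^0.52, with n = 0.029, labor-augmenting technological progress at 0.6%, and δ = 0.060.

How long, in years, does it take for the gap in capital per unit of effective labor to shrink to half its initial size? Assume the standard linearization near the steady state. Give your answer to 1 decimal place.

t_½ ≈ 14.0 years

Near the steady state the convergence rate is λ = (1 − α)(n + g + δ).
λ = (1 − 0.48) × 0.095 = 0.52 × 0.095 = 0.0494
Half-life = ln 2 / λ = 0.6931 / 0.0494 ≈ 14.03 years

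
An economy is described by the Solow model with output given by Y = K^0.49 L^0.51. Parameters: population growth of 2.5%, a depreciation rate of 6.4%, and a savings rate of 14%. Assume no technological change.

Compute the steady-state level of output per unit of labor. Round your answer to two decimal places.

Steady state requires s·f(k) = (n + δ)·k, i.e. s·k^α = (n + δ)·k.
Rearranging, k^(1−α) = s / (n + δ).
k^0.51 = 0.14 / (0.025 + 0.064) = 0.14 / 0.089 = 1.5730
k* = 1.5730^(1/0.51) ≈ 2.4308
y* = (k*)^α = 2.4308^0.49 ≈ 1.5453

y* = 1.55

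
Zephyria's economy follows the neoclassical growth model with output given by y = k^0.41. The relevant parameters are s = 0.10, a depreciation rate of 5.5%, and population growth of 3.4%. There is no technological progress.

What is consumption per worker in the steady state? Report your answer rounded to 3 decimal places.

c* ≈ 0.976

At the steady state, Δk = 0, so s·k^α = (n + δ)·k.
Rearranging, k^(1−α) = s / (n + δ).
k^0.59 = 0.10 / (0.034 + 0.055) = 0.10 / 0.089 = 1.1236
k* = 1.1236^(1/0.59) ≈ 1.2184
y* = (k*)^α = 1.2184^0.41 ≈ 1.0844
c* = (1 − s)·y* = (1 − 0.10) × 1.0844 ≈ 0.9760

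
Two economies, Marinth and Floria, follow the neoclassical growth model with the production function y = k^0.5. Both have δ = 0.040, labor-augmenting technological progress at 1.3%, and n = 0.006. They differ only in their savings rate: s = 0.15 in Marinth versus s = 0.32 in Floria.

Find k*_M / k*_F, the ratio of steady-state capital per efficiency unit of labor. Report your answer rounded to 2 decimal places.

k*_M / k*_F ≈ 0.22

Steady-state k* = [s/(n + g + δ)]^(1/(1−α)), so the ratio is [ (s_M/(n + g + δ)_M) / (s_F/(n + g + δ)_F) ]^2.
s_M/(n + g + δ)_M = 0.15/0.059 = 2.5424; s_F/(n + g + δ)_F = 0.32/0.059 = 5.4237.
Ratio = (2.5424/5.4237)^2 = 0.4688^2 ≈ 0.2198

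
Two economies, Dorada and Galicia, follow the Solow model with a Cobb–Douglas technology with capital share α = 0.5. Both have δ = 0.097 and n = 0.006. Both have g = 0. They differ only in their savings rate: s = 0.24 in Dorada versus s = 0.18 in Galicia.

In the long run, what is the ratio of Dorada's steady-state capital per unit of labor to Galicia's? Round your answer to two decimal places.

Steady-state k* = [s/(n + δ)]^(1/(1−α)), so the ratio is [ (s_D/(n + δ)_D) / (s_G/(n + δ)_G) ]^2.
s_D/(n + δ)_D = 0.24/0.103 = 2.3301; s_G/(n + δ)_G = 0.18/0.103 = 1.7476.
Ratio = (2.3301/1.7476)^2 = 1.3333^2 ≈ 1.7777

k*_D / k*_G ≈ 1.78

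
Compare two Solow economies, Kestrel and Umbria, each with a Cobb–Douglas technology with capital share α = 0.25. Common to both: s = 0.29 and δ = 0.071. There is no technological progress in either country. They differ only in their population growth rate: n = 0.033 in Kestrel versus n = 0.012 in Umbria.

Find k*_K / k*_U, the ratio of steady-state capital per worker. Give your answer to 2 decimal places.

k*_K / k*_U ≈ 0.74

Steady-state k* = [s/(n + δ)]^(1/(1−α)), so the ratio is [ (s_K/(n + δ)_K) / (s_U/(n + δ)_U) ]^1.3333.
s_K/(n + δ)_K = 0.29/0.104 = 2.7885; s_U/(n + δ)_U = 0.29/0.083 = 3.4940.
Ratio = (2.7885/3.4940)^1.3333 = 0.7981^1.3333 ≈ 0.7403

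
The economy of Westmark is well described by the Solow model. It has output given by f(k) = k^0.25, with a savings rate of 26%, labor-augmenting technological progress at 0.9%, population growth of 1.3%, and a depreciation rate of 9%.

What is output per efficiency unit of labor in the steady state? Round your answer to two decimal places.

y* = 1.32

In steady state, investment equals break-even investment: s·k^α = (n + g + δ)·k.
Dividing both sides by k: k^(1−α) = s / (n + g + δ).
k^0.75 = 0.26 / (0.013 + 0.009 + 0.090) = 0.26 / 0.112 = 2.3214
k* = 2.3214^(1/0.75) ≈ 3.0737
y* = (k*)^α = 3.0737^0.25 ≈ 1.3241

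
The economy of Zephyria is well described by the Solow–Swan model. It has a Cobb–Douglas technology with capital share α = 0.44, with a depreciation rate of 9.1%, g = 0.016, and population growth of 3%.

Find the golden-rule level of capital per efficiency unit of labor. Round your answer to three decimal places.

The golden rule sets f'(k) = n + g + δ, i.e. α·k^(α−1) = n + g + δ.
So k^(1−α) = α / (n + g + δ) = 0.44 / 0.137 = 3.2117.
k_gold = 3.2117^(1/0.56) ≈ 8.0331

k_gold ≈ 8.033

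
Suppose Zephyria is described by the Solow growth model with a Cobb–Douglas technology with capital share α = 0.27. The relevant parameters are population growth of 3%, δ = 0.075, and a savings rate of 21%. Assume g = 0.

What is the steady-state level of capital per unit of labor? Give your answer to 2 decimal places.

Steady state requires s·f(k) = (n + δ)·k, i.e. s·k^α = (n + δ)·k.
Rearranging, k^(1−α) = s / (n + δ).
k^0.73 = 0.21 / (0.030 + 0.075) = 0.21 / 0.105 = 2.0000
k* = 2.0000^(1/0.73) ≈ 2.5845

k* = 2.58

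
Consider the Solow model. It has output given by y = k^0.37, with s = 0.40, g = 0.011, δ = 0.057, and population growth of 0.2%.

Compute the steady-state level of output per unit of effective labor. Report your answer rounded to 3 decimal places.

Steady state requires s·f(k) = (n + g + δ)·k, i.e. s·k^α = (n + g + δ)·k.
Rearranging, k^(1−α) = s / (n + g + δ).
k^0.63 = 0.40 / (0.002 + 0.011 + 0.057) = 0.40 / 0.070 = 5.7143
k* = 5.7143^(1/0.63) ≈ 15.9048
y* = (k*)^α = 15.9048^0.37 ≈ 2.7833

y* ≈ 2.783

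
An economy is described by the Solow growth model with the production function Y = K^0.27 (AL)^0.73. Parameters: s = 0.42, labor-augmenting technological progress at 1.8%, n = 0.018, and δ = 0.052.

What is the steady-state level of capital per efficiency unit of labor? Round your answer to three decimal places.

At the steady state, Δk = 0, so s·k^α = (n + g + δ)·k.
Dividing both sides by k: k^(1−α) = s / (n + g + δ).
k^0.73 = 0.42 / (0.018 + 0.018 + 0.052) = 0.42 / 0.088 = 4.7727
k* = 4.7727^(1/0.73) ≈ 8.5077

k* ≈ 8.508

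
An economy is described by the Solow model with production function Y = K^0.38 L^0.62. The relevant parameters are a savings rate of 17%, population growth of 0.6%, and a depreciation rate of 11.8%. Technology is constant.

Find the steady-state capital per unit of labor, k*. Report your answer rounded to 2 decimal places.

k* = 1.66

At the steady state, Δk = 0, so s·k^α = (n + δ)·k.
Dividing both sides by k: k^(1−α) = s / (n + δ).
k^0.62 = 0.17 / (0.006 + 0.118) = 0.17 / 0.124 = 1.3710
k* = 1.3710^(1/0.62) ≈ 1.6635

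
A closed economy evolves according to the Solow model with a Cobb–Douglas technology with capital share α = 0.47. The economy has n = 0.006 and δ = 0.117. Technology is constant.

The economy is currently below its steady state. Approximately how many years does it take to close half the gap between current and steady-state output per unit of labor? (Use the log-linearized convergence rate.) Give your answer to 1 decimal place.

Near the steady state the convergence rate is λ = (1 − α)(n + δ).
λ = (1 − 0.47) × 0.123 = 0.53 × 0.123 = 0.06519
Half-life = ln 2 / λ = 0.6931 / 0.06519 ≈ 10.63 years

about 10.6 years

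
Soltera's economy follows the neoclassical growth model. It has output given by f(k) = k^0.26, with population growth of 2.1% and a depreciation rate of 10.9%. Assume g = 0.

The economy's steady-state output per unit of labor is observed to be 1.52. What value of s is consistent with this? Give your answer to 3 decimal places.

In steady state, investment equals break-even investment: s·k^α = (n + δ)·k.
Since y* = [s/(n + δ)]^(α/(1−α)), we have s/(n + δ) = (y*)^((1−α)/α) = 1.52^2.8462 = 3.2928.
Therefore s = 3.2928 × (n + δ) = 3.2928 × 0.130 = 0.4281.

s ≈ 0.428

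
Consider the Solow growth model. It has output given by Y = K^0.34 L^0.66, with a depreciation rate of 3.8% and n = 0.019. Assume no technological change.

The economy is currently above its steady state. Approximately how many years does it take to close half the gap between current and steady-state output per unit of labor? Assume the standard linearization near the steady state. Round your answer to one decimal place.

about 18.4 years

Near the steady state the convergence rate is λ = (1 − α)(n + δ).
λ = (1 − 0.34) × 0.057 = 0.66 × 0.057 = 0.03762
Half-life = ln 2 / λ = 0.6931 / 0.03762 ≈ 18.42 years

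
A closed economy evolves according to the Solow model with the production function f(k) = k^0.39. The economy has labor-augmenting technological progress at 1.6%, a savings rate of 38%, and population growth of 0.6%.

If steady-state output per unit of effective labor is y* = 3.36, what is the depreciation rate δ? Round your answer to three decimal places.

δ ≈ 0.035

At the steady state, Δk = 0, so s·k^α = (n + g + δ)·k.
Since y* = [s/(n + g + δ)]^(α/(1−α)), we have s/(n + g + δ) = (y*)^((1−α)/α) = 3.36^1.5641 = 6.6565.
Therefore n + g + δ = s / 6.6565 = 0.38 / 6.6565 = 0.0571, so δ = 0.0571 − 0.022 = 0.0351.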